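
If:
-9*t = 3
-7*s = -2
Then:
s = 2/7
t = -1/3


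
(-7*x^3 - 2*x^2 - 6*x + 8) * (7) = -49*x^3 - 14*x^2 - 42*x + 56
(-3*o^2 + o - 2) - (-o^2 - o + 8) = -2*o^2 + 2*o - 10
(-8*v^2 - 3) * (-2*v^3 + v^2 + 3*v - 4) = 16*v^5 - 8*v^4 - 18*v^3 + 29*v^2 - 9*v + 12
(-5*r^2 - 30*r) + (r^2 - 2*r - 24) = -4*r^2 - 32*r - 24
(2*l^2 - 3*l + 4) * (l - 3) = 2*l^3 - 9*l^2 + 13*l - 12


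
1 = 1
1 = 1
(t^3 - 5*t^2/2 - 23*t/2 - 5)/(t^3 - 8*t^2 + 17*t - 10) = (t^2 + 5*t/2 + 1)/(t^2 - 3*t + 2)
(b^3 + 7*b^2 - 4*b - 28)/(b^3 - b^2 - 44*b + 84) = (b + 2)/(b - 6)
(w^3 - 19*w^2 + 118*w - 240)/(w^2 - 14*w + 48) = w - 5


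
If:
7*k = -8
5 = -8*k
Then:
No Solution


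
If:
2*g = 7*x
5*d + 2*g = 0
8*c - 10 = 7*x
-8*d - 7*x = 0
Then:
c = 5/4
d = 0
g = 0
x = 0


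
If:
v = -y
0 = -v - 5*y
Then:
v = 0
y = 0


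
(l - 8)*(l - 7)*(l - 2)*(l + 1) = l^4 - 16*l^3 + 69*l^2 - 26*l - 112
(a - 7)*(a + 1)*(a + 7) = a^3 + a^2 - 49*a - 49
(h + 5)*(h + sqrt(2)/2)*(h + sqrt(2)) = h^3 + 3*sqrt(2)*h^2/2 + 5*h^2 + h + 15*sqrt(2)*h/2 + 5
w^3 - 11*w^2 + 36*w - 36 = (w - 6)*(w - 3)*(w - 2)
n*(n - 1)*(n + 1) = n^3 - n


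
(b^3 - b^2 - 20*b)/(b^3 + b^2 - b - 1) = b*(b^2 - b - 20)/(b^3 + b^2 - b - 1)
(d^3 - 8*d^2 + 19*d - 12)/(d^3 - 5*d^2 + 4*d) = (d - 3)/d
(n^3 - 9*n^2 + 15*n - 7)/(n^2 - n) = n - 8 + 7/n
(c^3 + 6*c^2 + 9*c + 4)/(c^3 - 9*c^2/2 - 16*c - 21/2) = 2*(c^2 + 5*c + 4)/(2*c^2 - 11*c - 21)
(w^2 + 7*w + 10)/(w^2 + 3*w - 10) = (w + 2)/(w - 2)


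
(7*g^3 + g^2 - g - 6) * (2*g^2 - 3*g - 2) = 14*g^5 - 19*g^4 - 19*g^3 - 11*g^2 + 20*g + 12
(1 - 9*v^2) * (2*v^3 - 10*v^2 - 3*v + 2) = -18*v^5 + 90*v^4 + 29*v^3 - 28*v^2 - 3*v + 2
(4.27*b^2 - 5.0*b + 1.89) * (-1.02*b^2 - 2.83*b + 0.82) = -4.3554*b^4 - 6.9841*b^3 + 15.7236*b^2 - 9.4487*b + 1.5498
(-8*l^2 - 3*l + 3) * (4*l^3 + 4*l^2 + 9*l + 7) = -32*l^5 - 44*l^4 - 72*l^3 - 71*l^2 + 6*l + 21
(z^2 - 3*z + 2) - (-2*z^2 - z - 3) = 3*z^2 - 2*z + 5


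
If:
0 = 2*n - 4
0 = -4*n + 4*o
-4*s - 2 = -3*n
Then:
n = 2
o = 2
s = 1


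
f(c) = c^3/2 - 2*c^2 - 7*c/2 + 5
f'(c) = 3*c^2/2 - 4*c - 7/2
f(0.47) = 2.97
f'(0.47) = -5.05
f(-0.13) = 5.42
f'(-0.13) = -2.95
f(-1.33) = 4.94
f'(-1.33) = 4.47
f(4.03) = -8.86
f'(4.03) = 4.74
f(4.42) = -6.37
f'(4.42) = 8.12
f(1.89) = -5.38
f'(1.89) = -5.70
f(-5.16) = -98.89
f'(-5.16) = 57.08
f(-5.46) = -116.90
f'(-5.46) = 63.06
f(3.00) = -10.00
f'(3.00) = -2.00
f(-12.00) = -1105.00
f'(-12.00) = 260.50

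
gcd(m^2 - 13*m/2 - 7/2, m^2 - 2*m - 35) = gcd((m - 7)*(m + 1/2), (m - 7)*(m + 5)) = m - 7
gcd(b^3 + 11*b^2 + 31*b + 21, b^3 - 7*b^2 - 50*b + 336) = b + 7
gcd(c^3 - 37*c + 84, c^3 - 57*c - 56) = c + 7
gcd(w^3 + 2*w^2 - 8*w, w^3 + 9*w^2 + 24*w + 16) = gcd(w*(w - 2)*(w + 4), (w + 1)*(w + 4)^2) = w + 4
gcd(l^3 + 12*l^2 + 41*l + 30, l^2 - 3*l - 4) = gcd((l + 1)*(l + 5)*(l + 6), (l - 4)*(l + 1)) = l + 1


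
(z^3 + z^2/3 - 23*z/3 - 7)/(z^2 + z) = z - 2/3 - 7/z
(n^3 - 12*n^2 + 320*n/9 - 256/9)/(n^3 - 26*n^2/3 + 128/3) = (n - 4/3)/(n + 2)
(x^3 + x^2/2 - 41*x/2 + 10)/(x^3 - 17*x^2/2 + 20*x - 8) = (x + 5)/(x - 4)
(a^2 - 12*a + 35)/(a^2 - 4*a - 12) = (-a^2 + 12*a - 35)/(-a^2 + 4*a + 12)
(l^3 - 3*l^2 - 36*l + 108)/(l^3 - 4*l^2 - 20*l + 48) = (l^2 + 3*l - 18)/(l^2 + 2*l - 8)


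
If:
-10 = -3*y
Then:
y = 10/3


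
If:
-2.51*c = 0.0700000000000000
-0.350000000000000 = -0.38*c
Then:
No Solution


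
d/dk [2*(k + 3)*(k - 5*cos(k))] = 2*k + 2*(k + 3)*(5*sin(k) + 1) - 10*cos(k)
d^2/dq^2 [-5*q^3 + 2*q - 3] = -30*q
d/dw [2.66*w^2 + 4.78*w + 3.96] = 5.32*w + 4.78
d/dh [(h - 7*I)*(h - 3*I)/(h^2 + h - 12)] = (h^2*(1 + 10*I) + 18*h + 21 + 120*I)/(h^4 + 2*h^3 - 23*h^2 - 24*h + 144)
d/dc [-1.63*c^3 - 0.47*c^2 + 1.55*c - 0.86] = -4.89*c^2 - 0.94*c + 1.55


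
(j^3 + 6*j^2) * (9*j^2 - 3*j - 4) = 9*j^5 + 51*j^4 - 22*j^3 - 24*j^2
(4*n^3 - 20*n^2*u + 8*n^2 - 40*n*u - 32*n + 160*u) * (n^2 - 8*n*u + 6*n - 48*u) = 4*n^5 - 52*n^4*u + 32*n^4 + 160*n^3*u^2 - 416*n^3*u + 16*n^3 + 1280*n^2*u^2 - 208*n^2*u - 192*n^2 + 640*n*u^2 + 2496*n*u - 7680*u^2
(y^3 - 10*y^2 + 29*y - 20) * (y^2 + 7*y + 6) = y^5 - 3*y^4 - 35*y^3 + 123*y^2 + 34*y - 120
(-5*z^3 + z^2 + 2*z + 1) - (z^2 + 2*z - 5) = 6 - 5*z^3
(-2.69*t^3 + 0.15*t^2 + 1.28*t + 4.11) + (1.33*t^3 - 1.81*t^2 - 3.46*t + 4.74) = -1.36*t^3 - 1.66*t^2 - 2.18*t + 8.85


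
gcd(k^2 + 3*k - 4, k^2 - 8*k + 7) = k - 1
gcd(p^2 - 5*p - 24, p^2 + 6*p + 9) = p + 3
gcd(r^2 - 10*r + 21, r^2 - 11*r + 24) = r - 3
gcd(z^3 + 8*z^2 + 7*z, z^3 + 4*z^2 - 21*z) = z^2 + 7*z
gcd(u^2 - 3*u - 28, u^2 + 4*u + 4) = 1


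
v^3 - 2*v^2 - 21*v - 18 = (v - 6)*(v + 1)*(v + 3)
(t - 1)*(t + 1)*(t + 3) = t^3 + 3*t^2 - t - 3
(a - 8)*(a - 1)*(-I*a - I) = -I*a^3 + 8*I*a^2 + I*a - 8*I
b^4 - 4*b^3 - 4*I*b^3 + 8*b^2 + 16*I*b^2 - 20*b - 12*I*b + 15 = (b - 3)*(b - 1)*(b - 5*I)*(b + I)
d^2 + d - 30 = (d - 5)*(d + 6)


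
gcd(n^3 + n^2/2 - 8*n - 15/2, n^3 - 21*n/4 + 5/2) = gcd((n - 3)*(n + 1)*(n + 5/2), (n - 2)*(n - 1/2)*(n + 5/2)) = n + 5/2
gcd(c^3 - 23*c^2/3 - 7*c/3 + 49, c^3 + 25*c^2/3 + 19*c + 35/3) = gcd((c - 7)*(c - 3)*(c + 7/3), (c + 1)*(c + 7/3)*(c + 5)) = c + 7/3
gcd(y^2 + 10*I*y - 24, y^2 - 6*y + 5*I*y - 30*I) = 1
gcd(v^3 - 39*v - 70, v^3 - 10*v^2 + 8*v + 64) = v + 2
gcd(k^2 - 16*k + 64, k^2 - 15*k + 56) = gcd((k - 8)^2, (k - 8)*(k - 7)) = k - 8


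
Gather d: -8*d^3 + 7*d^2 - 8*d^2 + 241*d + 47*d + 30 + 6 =-8*d^3 - d^2 + 288*d + 36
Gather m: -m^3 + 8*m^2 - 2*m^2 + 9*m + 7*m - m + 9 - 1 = -m^3 + 6*m^2 + 15*m + 8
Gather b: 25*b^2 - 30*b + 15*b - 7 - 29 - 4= 25*b^2 - 15*b - 40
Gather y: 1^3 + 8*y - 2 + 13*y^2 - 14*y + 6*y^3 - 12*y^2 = 6*y^3 + y^2 - 6*y - 1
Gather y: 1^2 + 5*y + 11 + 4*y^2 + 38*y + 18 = 4*y^2 + 43*y + 30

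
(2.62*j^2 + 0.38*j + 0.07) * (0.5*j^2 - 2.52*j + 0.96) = 1.31*j^4 - 6.4124*j^3 + 1.5926*j^2 + 0.1884*j + 0.0672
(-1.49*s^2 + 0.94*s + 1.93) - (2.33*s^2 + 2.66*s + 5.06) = -3.82*s^2 - 1.72*s - 3.13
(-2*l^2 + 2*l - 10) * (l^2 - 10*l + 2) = -2*l^4 + 22*l^3 - 34*l^2 + 104*l - 20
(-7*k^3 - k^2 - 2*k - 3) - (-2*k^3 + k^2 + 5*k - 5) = -5*k^3 - 2*k^2 - 7*k + 2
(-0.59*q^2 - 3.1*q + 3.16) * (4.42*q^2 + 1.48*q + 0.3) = -2.6078*q^4 - 14.5752*q^3 + 9.2022*q^2 + 3.7468*q + 0.948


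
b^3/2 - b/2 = b*(b/2 + 1/2)*(b - 1)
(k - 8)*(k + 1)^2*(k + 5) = k^4 - k^3 - 45*k^2 - 83*k - 40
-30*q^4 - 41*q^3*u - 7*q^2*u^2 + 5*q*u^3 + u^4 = (-3*q + u)*(q + u)*(2*q + u)*(5*q + u)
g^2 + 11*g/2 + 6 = (g + 3/2)*(g + 4)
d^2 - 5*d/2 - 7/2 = (d - 7/2)*(d + 1)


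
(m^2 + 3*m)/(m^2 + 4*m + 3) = m/(m + 1)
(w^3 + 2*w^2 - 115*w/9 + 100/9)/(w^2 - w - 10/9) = (3*w^2 + 11*w - 20)/(3*w + 2)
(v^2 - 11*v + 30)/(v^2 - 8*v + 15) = (v - 6)/(v - 3)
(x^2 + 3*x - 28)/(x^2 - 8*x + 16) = (x + 7)/(x - 4)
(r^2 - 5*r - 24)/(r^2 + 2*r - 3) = (r - 8)/(r - 1)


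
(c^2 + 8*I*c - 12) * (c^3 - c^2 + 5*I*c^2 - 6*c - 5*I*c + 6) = c^5 - c^4 + 13*I*c^4 - 58*c^3 - 13*I*c^3 + 58*c^2 - 108*I*c^2 + 72*c + 108*I*c - 72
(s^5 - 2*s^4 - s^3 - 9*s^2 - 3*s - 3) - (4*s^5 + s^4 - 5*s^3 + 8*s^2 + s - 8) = -3*s^5 - 3*s^4 + 4*s^3 - 17*s^2 - 4*s + 5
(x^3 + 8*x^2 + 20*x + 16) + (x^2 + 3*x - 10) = x^3 + 9*x^2 + 23*x + 6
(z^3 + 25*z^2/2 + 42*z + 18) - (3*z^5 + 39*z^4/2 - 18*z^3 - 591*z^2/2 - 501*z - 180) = -3*z^5 - 39*z^4/2 + 19*z^3 + 308*z^2 + 543*z + 198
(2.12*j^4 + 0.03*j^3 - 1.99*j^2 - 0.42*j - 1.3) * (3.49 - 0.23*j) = -0.4876*j^5 + 7.3919*j^4 + 0.5624*j^3 - 6.8485*j^2 - 1.1668*j - 4.537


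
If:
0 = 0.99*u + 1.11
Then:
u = -1.12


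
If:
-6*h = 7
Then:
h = -7/6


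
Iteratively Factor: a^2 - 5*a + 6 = (a - 3)*(a - 2)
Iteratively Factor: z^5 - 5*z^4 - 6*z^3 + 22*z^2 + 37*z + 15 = (z - 3)*(z^4 - 2*z^3 - 12*z^2 - 14*z - 5) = (z - 3)*(z + 1)*(z^3 - 3*z^2 - 9*z - 5) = (z - 3)*(z + 1)^2*(z^2 - 4*z - 5) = (z - 5)*(z - 3)*(z + 1)^2*(z + 1)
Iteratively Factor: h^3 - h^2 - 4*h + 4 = (h - 2)*(h^2 + h - 2) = (h - 2)*(h + 2)*(h - 1)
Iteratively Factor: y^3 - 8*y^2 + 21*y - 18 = (y - 2)*(y^2 - 6*y + 9) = (y - 3)*(y - 2)*(y - 3)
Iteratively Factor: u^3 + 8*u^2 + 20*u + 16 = (u + 4)*(u^2 + 4*u + 4) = (u + 2)*(u + 4)*(u + 2)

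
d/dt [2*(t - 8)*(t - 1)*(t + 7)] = 6*t^2 - 8*t - 110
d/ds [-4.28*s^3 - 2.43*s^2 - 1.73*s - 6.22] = -12.84*s^2 - 4.86*s - 1.73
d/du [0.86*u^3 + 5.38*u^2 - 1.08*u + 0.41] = 2.58*u^2 + 10.76*u - 1.08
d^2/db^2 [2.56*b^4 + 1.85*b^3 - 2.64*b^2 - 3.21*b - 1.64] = 30.72*b^2 + 11.1*b - 5.28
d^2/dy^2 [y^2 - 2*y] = 2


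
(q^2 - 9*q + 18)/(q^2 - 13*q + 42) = (q - 3)/(q - 7)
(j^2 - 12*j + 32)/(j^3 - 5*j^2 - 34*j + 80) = (j - 4)/(j^2 + 3*j - 10)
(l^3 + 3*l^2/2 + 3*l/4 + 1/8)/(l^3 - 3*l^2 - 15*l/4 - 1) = (l + 1/2)/(l - 4)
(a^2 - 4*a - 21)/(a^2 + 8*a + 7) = (a^2 - 4*a - 21)/(a^2 + 8*a + 7)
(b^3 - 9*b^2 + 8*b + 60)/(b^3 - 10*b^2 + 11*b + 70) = (b - 6)/(b - 7)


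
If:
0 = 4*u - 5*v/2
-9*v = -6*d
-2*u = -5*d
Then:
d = 0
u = 0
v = 0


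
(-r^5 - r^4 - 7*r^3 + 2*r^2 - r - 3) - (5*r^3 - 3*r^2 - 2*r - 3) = -r^5 - r^4 - 12*r^3 + 5*r^2 + r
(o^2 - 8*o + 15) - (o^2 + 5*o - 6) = 21 - 13*o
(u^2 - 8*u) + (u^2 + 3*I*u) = 2*u^2 - 8*u + 3*I*u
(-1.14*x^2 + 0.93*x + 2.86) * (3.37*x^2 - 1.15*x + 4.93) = -3.8418*x^4 + 4.4451*x^3 + 2.9485*x^2 + 1.2959*x + 14.0998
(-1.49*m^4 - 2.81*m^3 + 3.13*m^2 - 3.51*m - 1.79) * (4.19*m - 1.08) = -6.2431*m^5 - 10.1647*m^4 + 16.1495*m^3 - 18.0873*m^2 - 3.7093*m + 1.9332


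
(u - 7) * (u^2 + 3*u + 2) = u^3 - 4*u^2 - 19*u - 14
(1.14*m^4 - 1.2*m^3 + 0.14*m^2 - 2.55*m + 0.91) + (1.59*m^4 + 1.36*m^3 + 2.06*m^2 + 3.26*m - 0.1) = 2.73*m^4 + 0.16*m^3 + 2.2*m^2 + 0.71*m + 0.81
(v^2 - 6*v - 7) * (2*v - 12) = 2*v^3 - 24*v^2 + 58*v + 84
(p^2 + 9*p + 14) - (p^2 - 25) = 9*p + 39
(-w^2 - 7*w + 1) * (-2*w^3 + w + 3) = 2*w^5 + 14*w^4 - 3*w^3 - 10*w^2 - 20*w + 3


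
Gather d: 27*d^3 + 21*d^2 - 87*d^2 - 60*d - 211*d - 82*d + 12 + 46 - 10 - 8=27*d^3 - 66*d^2 - 353*d + 40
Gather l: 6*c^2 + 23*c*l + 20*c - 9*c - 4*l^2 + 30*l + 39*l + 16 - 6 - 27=6*c^2 + 11*c - 4*l^2 + l*(23*c + 69) - 17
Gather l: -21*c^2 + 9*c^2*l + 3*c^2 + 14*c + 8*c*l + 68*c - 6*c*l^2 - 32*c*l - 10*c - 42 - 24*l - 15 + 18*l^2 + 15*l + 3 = -18*c^2 + 72*c + l^2*(18 - 6*c) + l*(9*c^2 - 24*c - 9) - 54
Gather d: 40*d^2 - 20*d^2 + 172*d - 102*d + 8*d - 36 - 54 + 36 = 20*d^2 + 78*d - 54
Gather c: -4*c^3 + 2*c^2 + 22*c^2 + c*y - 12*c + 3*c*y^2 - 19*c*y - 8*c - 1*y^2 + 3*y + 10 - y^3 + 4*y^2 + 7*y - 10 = -4*c^3 + 24*c^2 + c*(3*y^2 - 18*y - 20) - y^3 + 3*y^2 + 10*y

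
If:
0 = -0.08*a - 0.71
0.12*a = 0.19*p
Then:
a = -8.88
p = -5.61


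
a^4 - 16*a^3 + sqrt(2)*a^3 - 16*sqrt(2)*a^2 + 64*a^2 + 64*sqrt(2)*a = a*(a - 8)^2*(a + sqrt(2))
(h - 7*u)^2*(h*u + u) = h^3*u - 14*h^2*u^2 + h^2*u + 49*h*u^3 - 14*h*u^2 + 49*u^3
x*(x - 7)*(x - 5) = x^3 - 12*x^2 + 35*x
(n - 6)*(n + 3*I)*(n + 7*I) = n^3 - 6*n^2 + 10*I*n^2 - 21*n - 60*I*n + 126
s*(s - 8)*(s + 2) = s^3 - 6*s^2 - 16*s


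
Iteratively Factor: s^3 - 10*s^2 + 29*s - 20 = (s - 5)*(s^2 - 5*s + 4) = (s - 5)*(s - 1)*(s - 4)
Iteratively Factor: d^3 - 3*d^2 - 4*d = (d - 4)*(d^2 + d) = d*(d - 4)*(d + 1)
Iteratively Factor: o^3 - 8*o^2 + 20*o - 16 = (o - 2)*(o^2 - 6*o + 8) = (o - 4)*(o - 2)*(o - 2)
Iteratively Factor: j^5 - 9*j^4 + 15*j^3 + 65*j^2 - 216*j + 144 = (j - 4)*(j^4 - 5*j^3 - 5*j^2 + 45*j - 36) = (j - 4)*(j - 3)*(j^3 - 2*j^2 - 11*j + 12) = (j - 4)*(j - 3)*(j - 1)*(j^2 - j - 12) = (j - 4)^2*(j - 3)*(j - 1)*(j + 3)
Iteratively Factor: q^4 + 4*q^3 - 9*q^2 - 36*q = (q - 3)*(q^3 + 7*q^2 + 12*q) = q*(q - 3)*(q^2 + 7*q + 12) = q*(q - 3)*(q + 4)*(q + 3)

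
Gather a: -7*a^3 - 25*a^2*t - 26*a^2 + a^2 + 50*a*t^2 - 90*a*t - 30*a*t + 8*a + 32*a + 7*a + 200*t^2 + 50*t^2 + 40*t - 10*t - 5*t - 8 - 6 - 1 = -7*a^3 + a^2*(-25*t - 25) + a*(50*t^2 - 120*t + 47) + 250*t^2 + 25*t - 15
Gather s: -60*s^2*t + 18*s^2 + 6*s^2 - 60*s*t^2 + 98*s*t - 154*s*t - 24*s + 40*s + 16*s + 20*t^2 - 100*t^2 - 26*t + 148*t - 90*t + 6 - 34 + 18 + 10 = s^2*(24 - 60*t) + s*(-60*t^2 - 56*t + 32) - 80*t^2 + 32*t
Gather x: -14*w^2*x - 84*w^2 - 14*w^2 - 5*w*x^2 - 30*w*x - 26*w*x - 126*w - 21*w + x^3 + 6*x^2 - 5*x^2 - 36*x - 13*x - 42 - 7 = -98*w^2 - 147*w + x^3 + x^2*(1 - 5*w) + x*(-14*w^2 - 56*w - 49) - 49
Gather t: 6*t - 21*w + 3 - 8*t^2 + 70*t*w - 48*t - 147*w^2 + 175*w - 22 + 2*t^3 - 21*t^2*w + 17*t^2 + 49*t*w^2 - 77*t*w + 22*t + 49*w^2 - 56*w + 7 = 2*t^3 + t^2*(9 - 21*w) + t*(49*w^2 - 7*w - 20) - 98*w^2 + 98*w - 12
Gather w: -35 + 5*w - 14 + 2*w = 7*w - 49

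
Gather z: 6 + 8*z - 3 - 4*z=4*z + 3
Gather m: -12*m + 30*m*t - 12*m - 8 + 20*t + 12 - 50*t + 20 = m*(30*t - 24) - 30*t + 24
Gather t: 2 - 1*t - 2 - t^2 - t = -t^2 - 2*t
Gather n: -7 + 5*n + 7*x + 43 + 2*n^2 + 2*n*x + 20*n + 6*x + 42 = 2*n^2 + n*(2*x + 25) + 13*x + 78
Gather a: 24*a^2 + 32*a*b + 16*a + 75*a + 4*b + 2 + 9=24*a^2 + a*(32*b + 91) + 4*b + 11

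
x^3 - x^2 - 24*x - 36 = (x - 6)*(x + 2)*(x + 3)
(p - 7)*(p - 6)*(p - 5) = p^3 - 18*p^2 + 107*p - 210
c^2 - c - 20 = (c - 5)*(c + 4)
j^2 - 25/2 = (j - 5*sqrt(2)/2)*(j + 5*sqrt(2)/2)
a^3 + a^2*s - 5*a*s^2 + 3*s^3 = (a - s)^2*(a + 3*s)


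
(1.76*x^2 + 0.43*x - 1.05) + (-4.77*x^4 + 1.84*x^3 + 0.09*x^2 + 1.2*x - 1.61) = -4.77*x^4 + 1.84*x^3 + 1.85*x^2 + 1.63*x - 2.66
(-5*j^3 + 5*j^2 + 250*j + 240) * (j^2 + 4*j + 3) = -5*j^5 - 15*j^4 + 255*j^3 + 1255*j^2 + 1710*j + 720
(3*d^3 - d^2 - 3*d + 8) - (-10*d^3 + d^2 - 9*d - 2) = 13*d^3 - 2*d^2 + 6*d + 10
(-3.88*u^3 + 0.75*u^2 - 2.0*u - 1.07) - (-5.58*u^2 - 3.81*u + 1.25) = -3.88*u^3 + 6.33*u^2 + 1.81*u - 2.32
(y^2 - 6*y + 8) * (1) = y^2 - 6*y + 8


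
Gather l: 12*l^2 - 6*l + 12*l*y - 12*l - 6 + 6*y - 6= 12*l^2 + l*(12*y - 18) + 6*y - 12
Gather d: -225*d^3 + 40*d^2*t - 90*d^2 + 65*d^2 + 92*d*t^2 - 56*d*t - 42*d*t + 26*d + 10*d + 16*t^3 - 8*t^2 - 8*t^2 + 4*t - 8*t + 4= -225*d^3 + d^2*(40*t - 25) + d*(92*t^2 - 98*t + 36) + 16*t^3 - 16*t^2 - 4*t + 4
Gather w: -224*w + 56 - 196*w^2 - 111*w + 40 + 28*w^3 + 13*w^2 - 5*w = 28*w^3 - 183*w^2 - 340*w + 96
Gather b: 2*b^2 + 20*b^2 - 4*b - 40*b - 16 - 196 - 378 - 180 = 22*b^2 - 44*b - 770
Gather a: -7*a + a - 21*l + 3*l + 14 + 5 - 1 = -6*a - 18*l + 18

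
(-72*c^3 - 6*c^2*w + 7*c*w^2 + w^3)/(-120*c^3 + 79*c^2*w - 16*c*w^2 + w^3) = (24*c^2 + 10*c*w + w^2)/(40*c^2 - 13*c*w + w^2)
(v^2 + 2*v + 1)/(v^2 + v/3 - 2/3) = 3*(v + 1)/(3*v - 2)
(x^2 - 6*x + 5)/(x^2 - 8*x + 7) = (x - 5)/(x - 7)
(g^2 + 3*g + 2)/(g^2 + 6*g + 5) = (g + 2)/(g + 5)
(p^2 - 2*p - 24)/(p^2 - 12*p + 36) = (p + 4)/(p - 6)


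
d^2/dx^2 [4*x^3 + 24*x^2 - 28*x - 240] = 24*x + 48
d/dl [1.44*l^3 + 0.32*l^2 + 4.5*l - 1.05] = 4.32*l^2 + 0.64*l + 4.5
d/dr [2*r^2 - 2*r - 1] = 4*r - 2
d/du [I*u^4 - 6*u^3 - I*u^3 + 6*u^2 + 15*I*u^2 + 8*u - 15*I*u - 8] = 4*I*u^3 + u^2*(-18 - 3*I) + u*(12 + 30*I) + 8 - 15*I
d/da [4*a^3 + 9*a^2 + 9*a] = 12*a^2 + 18*a + 9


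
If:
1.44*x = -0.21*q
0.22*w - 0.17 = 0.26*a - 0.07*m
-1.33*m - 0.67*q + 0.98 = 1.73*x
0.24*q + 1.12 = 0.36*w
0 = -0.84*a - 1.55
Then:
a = -1.85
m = 3.37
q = -8.39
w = -2.48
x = 1.22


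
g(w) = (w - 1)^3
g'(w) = 3*(w - 1)^2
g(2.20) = 1.73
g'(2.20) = 4.32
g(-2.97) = -62.57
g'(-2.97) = 47.28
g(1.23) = 0.01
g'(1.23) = 0.16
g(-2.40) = -39.30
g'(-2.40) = 34.68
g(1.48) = 0.11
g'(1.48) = 0.69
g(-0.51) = -3.44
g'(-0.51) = 6.84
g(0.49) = -0.13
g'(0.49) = 0.78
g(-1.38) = -13.48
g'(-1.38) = 16.99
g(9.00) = 512.00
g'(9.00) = 192.00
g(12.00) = 1331.00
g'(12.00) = 363.00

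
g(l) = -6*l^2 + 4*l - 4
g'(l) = 4 - 12*l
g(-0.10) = -4.46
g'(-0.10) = 5.20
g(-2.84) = -63.75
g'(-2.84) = 38.08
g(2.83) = -40.73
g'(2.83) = -29.96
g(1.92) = -18.44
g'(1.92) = -19.04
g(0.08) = -3.72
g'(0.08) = 3.04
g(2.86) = -41.64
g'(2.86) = -30.32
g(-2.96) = -68.41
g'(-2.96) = 39.52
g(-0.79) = -10.90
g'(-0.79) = 13.48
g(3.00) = -46.00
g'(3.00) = -32.00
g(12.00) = -820.00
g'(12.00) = -140.00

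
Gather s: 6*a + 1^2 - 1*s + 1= 6*a - s + 2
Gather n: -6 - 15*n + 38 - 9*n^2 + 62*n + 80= -9*n^2 + 47*n + 112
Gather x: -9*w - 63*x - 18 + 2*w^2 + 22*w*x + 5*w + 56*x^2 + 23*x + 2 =2*w^2 - 4*w + 56*x^2 + x*(22*w - 40) - 16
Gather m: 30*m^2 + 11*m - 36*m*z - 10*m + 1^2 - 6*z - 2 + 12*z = 30*m^2 + m*(1 - 36*z) + 6*z - 1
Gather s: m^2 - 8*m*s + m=m^2 - 8*m*s + m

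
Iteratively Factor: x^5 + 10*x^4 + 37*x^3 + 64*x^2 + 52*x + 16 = (x + 2)*(x^4 + 8*x^3 + 21*x^2 + 22*x + 8) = (x + 1)*(x + 2)*(x^3 + 7*x^2 + 14*x + 8) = (x + 1)*(x + 2)*(x + 4)*(x^2 + 3*x + 2) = (x + 1)^2*(x + 2)*(x + 4)*(x + 2)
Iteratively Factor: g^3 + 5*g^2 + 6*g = (g + 2)*(g^2 + 3*g) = (g + 2)*(g + 3)*(g)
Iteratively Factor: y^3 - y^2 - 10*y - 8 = (y + 2)*(y^2 - 3*y - 4) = (y + 1)*(y + 2)*(y - 4)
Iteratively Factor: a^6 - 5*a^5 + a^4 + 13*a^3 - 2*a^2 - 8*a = (a + 1)*(a^5 - 6*a^4 + 7*a^3 + 6*a^2 - 8*a) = a*(a + 1)*(a^4 - 6*a^3 + 7*a^2 + 6*a - 8) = a*(a - 1)*(a + 1)*(a^3 - 5*a^2 + 2*a + 8) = a*(a - 2)*(a - 1)*(a + 1)*(a^2 - 3*a - 4) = a*(a - 4)*(a - 2)*(a - 1)*(a + 1)*(a + 1)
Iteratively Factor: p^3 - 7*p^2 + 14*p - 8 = (p - 2)*(p^2 - 5*p + 4) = (p - 2)*(p - 1)*(p - 4)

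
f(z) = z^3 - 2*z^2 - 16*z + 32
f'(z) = 3*z^2 - 4*z - 16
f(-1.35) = 47.49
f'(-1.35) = -5.13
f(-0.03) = 32.48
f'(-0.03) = -15.88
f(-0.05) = 32.79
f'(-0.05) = -15.79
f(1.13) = 12.81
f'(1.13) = -16.69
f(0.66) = 20.86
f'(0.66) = -17.33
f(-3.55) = 18.86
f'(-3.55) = 36.01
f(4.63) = 14.30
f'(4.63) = 29.79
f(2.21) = -2.33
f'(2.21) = -10.19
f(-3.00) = 35.00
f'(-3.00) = 23.00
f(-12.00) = -1792.00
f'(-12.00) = 464.00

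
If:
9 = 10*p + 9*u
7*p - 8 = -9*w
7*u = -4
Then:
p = 99/70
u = -4/7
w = -19/90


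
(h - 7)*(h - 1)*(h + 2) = h^3 - 6*h^2 - 9*h + 14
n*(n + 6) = n^2 + 6*n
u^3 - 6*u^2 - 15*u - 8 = (u - 8)*(u + 1)^2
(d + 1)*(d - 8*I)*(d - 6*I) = d^3 + d^2 - 14*I*d^2 - 48*d - 14*I*d - 48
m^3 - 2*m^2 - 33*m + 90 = (m - 5)*(m - 3)*(m + 6)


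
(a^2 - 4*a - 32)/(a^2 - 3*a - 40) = (a + 4)/(a + 5)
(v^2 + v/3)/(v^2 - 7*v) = (v + 1/3)/(v - 7)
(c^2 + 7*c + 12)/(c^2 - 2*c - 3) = (c^2 + 7*c + 12)/(c^2 - 2*c - 3)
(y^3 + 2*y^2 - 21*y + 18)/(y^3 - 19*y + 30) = (y^2 + 5*y - 6)/(y^2 + 3*y - 10)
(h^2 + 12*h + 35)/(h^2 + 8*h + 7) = (h + 5)/(h + 1)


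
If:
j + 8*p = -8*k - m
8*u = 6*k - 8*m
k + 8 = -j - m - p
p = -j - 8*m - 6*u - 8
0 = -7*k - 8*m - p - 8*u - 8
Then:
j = -248/21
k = -16/21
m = 8/3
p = 40/21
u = -68/21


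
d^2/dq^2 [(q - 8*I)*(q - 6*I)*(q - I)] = 6*q - 30*I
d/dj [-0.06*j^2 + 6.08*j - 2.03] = 6.08 - 0.12*j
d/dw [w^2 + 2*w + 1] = 2*w + 2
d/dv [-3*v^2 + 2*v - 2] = 2 - 6*v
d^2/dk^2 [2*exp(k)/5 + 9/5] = 2*exp(k)/5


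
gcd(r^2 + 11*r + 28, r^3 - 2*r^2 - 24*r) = r + 4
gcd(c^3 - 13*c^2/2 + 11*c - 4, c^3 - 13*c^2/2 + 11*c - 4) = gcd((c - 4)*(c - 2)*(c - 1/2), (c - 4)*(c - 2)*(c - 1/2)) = c^3 - 13*c^2/2 + 11*c - 4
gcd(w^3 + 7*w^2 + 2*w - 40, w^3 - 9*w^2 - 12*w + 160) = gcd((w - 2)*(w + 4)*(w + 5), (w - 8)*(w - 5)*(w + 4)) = w + 4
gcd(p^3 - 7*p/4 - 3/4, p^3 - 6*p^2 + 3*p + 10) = p + 1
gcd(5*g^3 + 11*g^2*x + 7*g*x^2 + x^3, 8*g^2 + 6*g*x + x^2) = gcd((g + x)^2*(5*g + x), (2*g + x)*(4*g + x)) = 1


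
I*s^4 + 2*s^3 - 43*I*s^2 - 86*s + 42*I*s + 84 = (s - 6)*(s + 7)*(s - 2*I)*(I*s - I)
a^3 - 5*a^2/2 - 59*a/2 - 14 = (a - 7)*(a + 1/2)*(a + 4)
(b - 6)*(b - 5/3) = b^2 - 23*b/3 + 10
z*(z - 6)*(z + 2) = z^3 - 4*z^2 - 12*z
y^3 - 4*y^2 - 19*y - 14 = (y - 7)*(y + 1)*(y + 2)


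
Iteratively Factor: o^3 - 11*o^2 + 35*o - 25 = (o - 5)*(o^2 - 6*o + 5) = (o - 5)*(o - 1)*(o - 5)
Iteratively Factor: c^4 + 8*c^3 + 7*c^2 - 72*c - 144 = (c + 3)*(c^3 + 5*c^2 - 8*c - 48) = (c - 3)*(c + 3)*(c^2 + 8*c + 16) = (c - 3)*(c + 3)*(c + 4)*(c + 4)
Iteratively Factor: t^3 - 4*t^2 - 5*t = (t - 5)*(t^2 + t) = (t - 5)*(t + 1)*(t)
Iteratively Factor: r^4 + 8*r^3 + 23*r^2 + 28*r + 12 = (r + 1)*(r^3 + 7*r^2 + 16*r + 12) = (r + 1)*(r + 2)*(r^2 + 5*r + 6) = (r + 1)*(r + 2)^2*(r + 3)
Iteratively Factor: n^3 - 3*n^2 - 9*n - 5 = (n - 5)*(n^2 + 2*n + 1) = (n - 5)*(n + 1)*(n + 1)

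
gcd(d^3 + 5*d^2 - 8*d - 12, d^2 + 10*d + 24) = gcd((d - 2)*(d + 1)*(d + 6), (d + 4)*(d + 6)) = d + 6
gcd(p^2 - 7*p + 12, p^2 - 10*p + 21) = p - 3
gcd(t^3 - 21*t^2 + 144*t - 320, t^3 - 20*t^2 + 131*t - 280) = t^2 - 13*t + 40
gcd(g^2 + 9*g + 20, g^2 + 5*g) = g + 5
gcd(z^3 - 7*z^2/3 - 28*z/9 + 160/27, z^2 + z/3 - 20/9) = z^2 + z/3 - 20/9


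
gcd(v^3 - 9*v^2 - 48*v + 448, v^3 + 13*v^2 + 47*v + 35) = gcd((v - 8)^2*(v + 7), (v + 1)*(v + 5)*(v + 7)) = v + 7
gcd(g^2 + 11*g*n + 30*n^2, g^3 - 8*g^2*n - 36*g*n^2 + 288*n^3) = g + 6*n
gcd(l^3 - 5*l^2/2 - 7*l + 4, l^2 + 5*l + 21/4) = 1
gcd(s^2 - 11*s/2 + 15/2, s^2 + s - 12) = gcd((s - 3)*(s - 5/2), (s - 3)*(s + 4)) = s - 3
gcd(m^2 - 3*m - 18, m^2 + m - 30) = 1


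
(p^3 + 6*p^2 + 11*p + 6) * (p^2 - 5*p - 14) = p^5 + p^4 - 33*p^3 - 133*p^2 - 184*p - 84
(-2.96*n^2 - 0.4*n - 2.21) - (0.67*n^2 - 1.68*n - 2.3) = -3.63*n^2 + 1.28*n + 0.0899999999999999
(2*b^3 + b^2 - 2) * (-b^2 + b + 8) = -2*b^5 + b^4 + 17*b^3 + 10*b^2 - 2*b - 16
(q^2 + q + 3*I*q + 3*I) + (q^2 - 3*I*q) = 2*q^2 + q + 3*I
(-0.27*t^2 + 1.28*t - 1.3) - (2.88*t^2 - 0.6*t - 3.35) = -3.15*t^2 + 1.88*t + 2.05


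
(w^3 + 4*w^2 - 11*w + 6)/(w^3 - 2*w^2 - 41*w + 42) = (w - 1)/(w - 7)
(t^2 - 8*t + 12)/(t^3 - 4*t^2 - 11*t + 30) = (t - 6)/(t^2 - 2*t - 15)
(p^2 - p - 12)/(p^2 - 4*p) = (p + 3)/p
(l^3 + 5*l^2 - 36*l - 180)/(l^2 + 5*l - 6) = (l^2 - l - 30)/(l - 1)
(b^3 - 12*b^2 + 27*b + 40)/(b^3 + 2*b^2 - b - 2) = (b^2 - 13*b + 40)/(b^2 + b - 2)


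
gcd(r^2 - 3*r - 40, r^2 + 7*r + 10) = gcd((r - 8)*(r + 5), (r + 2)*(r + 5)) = r + 5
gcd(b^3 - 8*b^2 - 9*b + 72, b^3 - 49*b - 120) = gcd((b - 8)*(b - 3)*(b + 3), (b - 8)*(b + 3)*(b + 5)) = b^2 - 5*b - 24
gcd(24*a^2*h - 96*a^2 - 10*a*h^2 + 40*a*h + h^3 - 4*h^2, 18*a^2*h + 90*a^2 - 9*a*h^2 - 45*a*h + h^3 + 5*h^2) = 6*a - h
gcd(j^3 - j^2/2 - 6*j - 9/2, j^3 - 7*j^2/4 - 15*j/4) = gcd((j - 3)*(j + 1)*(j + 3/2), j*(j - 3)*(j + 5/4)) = j - 3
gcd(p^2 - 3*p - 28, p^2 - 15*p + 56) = p - 7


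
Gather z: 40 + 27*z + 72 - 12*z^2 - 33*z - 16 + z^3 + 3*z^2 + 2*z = z^3 - 9*z^2 - 4*z + 96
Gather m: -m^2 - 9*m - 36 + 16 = -m^2 - 9*m - 20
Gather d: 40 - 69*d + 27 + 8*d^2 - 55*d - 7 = 8*d^2 - 124*d + 60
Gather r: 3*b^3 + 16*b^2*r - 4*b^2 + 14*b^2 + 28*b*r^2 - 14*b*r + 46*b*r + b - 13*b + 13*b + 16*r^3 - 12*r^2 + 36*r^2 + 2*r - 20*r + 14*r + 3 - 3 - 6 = 3*b^3 + 10*b^2 + b + 16*r^3 + r^2*(28*b + 24) + r*(16*b^2 + 32*b - 4) - 6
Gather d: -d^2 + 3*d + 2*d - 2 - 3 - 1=-d^2 + 5*d - 6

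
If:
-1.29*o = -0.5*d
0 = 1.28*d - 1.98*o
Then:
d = 0.00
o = 0.00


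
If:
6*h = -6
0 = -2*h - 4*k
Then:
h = -1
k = 1/2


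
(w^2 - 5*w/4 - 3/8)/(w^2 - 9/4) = (4*w + 1)/(2*(2*w + 3))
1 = 1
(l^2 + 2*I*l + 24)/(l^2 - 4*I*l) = (l + 6*I)/l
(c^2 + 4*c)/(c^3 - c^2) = (c + 4)/(c*(c - 1))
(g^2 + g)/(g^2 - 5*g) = (g + 1)/(g - 5)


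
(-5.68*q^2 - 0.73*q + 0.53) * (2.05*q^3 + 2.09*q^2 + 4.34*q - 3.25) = -11.644*q^5 - 13.3677*q^4 - 25.0904*q^3 + 16.3995*q^2 + 4.6727*q - 1.7225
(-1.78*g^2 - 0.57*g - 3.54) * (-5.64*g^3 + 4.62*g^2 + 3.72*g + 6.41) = 10.0392*g^5 - 5.0088*g^4 + 10.7106*g^3 - 29.885*g^2 - 16.8225*g - 22.6914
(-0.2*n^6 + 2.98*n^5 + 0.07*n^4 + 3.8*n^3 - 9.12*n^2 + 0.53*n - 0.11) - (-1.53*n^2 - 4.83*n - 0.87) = -0.2*n^6 + 2.98*n^5 + 0.07*n^4 + 3.8*n^3 - 7.59*n^2 + 5.36*n + 0.76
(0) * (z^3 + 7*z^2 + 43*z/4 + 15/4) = 0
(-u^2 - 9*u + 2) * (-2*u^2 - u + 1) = 2*u^4 + 19*u^3 + 4*u^2 - 11*u + 2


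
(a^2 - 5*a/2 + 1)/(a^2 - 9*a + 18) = (a^2 - 5*a/2 + 1)/(a^2 - 9*a + 18)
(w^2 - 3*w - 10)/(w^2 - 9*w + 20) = (w + 2)/(w - 4)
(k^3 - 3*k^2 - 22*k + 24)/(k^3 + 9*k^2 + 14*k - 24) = (k - 6)/(k + 6)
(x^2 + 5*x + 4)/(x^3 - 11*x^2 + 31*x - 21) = (x^2 + 5*x + 4)/(x^3 - 11*x^2 + 31*x - 21)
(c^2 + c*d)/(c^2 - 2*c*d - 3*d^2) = c/(c - 3*d)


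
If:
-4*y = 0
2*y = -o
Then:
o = 0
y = 0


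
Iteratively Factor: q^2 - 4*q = (q - 4)*(q)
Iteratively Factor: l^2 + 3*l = (l + 3)*(l)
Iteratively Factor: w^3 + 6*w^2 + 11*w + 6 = (w + 3)*(w^2 + 3*w + 2) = (w + 1)*(w + 3)*(w + 2)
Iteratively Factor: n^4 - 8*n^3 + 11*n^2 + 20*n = (n + 1)*(n^3 - 9*n^2 + 20*n) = (n - 5)*(n + 1)*(n^2 - 4*n) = n*(n - 5)*(n + 1)*(n - 4)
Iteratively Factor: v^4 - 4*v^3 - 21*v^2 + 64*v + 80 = (v + 4)*(v^3 - 8*v^2 + 11*v + 20) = (v - 5)*(v + 4)*(v^2 - 3*v - 4) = (v - 5)*(v - 4)*(v + 4)*(v + 1)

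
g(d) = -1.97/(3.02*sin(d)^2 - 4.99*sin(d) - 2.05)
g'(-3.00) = 6.89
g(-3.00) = 1.53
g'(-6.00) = -0.61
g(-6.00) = 0.61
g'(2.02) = -0.02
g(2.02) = 0.48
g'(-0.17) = -9.32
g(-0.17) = 1.76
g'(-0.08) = -4.04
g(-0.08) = 1.21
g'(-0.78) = -1.48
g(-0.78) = -0.67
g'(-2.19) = 0.70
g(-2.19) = -0.49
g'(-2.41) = 1.91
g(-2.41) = -0.75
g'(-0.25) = -31.12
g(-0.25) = 3.12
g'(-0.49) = -14.55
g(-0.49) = -2.04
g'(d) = -1.97*(-6.04*sin(d)*cos(d) + 4.99*cos(d))/(3.02*sin(d)^2 - 4.99*sin(d) - 2.05)^2 = (11.8988*sin(d) - 9.8303)*cos(d)/(-3.02*sin(d)^2 + 4.99*sin(d) + 2.05)^2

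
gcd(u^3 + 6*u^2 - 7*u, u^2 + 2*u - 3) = u - 1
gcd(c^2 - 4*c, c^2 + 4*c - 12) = 1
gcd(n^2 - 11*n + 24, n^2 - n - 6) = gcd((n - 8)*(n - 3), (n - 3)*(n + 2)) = n - 3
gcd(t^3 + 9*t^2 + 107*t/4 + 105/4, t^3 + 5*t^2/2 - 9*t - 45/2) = t^2 + 11*t/2 + 15/2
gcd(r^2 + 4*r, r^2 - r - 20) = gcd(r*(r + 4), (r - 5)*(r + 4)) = r + 4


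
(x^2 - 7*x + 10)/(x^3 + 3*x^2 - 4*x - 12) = (x - 5)/(x^2 + 5*x + 6)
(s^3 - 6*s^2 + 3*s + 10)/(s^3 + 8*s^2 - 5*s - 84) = (s^3 - 6*s^2 + 3*s + 10)/(s^3 + 8*s^2 - 5*s - 84)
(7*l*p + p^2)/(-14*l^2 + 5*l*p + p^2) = p/(-2*l + p)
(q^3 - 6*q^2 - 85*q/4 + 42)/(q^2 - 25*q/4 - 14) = (4*q^2 + 8*q - 21)/(4*q + 7)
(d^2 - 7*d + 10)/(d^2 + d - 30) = (d - 2)/(d + 6)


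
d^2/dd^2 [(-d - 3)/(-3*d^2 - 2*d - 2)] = 2*(4*(d + 3)*(3*d + 1)^2 - (9*d + 11)*(3*d^2 + 2*d + 2))/(3*d^2 + 2*d + 2)^3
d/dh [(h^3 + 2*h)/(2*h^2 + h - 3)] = (-h*(4*h + 1)*(h^2 + 2) + (3*h^2 + 2)*(2*h^2 + h - 3))/(2*h^2 + h - 3)^2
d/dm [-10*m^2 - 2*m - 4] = -20*m - 2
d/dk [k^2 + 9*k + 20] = 2*k + 9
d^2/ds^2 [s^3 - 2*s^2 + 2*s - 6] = 6*s - 4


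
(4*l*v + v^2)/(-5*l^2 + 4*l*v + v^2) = v*(4*l + v)/(-5*l^2 + 4*l*v + v^2)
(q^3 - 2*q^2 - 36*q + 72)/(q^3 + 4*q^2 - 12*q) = (q - 6)/q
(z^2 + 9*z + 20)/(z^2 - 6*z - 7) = (z^2 + 9*z + 20)/(z^2 - 6*z - 7)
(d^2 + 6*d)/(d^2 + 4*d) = (d + 6)/(d + 4)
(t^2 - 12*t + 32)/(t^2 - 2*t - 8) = (t - 8)/(t + 2)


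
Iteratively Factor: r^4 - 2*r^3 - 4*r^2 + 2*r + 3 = (r - 1)*(r^3 - r^2 - 5*r - 3) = (r - 1)*(r + 1)*(r^2 - 2*r - 3) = (r - 3)*(r - 1)*(r + 1)*(r + 1)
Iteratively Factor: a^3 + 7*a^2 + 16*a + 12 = (a + 2)*(a^2 + 5*a + 6) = (a + 2)^2*(a + 3)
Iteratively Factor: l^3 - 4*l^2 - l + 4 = (l - 1)*(l^2 - 3*l - 4) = (l - 1)*(l + 1)*(l - 4)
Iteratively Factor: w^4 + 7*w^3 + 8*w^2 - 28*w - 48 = (w + 3)*(w^3 + 4*w^2 - 4*w - 16) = (w + 2)*(w + 3)*(w^2 + 2*w - 8) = (w + 2)*(w + 3)*(w + 4)*(w - 2)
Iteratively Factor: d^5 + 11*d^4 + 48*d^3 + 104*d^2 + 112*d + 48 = (d + 2)*(d^4 + 9*d^3 + 30*d^2 + 44*d + 24) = (d + 2)^2*(d^3 + 7*d^2 + 16*d + 12) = (d + 2)^3*(d^2 + 5*d + 6) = (d + 2)^3*(d + 3)*(d + 2)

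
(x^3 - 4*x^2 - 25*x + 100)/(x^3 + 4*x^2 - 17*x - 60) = (x - 5)/(x + 3)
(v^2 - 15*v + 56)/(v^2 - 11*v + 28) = (v - 8)/(v - 4)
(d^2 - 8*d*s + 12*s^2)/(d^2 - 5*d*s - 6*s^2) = (d - 2*s)/(d + s)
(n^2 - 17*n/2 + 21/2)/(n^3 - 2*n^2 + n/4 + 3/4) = 2*(n - 7)/(2*n^2 - n - 1)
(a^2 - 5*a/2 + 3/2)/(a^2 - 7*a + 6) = (a - 3/2)/(a - 6)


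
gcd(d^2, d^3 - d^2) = d^2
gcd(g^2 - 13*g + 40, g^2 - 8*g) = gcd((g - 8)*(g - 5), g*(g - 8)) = g - 8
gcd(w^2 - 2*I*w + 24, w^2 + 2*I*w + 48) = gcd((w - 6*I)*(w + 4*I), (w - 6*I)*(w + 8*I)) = w - 6*I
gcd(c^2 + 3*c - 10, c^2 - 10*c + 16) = c - 2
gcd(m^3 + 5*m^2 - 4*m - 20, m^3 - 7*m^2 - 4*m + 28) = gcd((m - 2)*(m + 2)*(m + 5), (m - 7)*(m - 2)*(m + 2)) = m^2 - 4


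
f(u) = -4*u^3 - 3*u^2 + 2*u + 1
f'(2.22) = -70.46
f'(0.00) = 2.00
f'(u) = -12*u^2 - 6*u + 2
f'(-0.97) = -3.47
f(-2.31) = 29.68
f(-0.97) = -0.11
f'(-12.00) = -1654.00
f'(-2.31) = -48.17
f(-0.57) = -0.37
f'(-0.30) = 2.72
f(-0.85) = -0.41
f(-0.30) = 0.24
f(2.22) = -53.11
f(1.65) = -21.84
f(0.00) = 1.00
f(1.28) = -9.74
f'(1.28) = -25.34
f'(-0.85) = -1.57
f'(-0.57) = 1.52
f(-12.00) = 6457.00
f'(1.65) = -40.57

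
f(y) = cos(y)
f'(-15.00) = 0.65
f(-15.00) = -0.76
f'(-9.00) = 0.41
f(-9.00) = -0.91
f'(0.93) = -0.80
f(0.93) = 0.60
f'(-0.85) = 0.75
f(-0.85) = 0.66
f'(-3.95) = -0.72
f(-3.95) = -0.69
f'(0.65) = -0.61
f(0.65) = 0.80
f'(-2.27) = 0.77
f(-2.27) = -0.64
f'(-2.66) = 0.46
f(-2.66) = -0.89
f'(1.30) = -0.96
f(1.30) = 0.27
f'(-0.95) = 0.81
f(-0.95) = 0.58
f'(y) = -sin(y)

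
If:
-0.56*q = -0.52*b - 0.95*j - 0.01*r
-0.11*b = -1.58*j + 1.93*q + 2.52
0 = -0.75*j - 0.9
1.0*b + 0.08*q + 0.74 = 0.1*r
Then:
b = -0.30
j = -1.20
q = -2.27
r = 2.56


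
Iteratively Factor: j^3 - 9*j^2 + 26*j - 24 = (j - 4)*(j^2 - 5*j + 6) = (j - 4)*(j - 3)*(j - 2)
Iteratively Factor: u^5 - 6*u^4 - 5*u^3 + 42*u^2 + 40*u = (u)*(u^4 - 6*u^3 - 5*u^2 + 42*u + 40) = u*(u - 4)*(u^3 - 2*u^2 - 13*u - 10) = u*(u - 4)*(u + 1)*(u^2 - 3*u - 10) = u*(u - 4)*(u + 1)*(u + 2)*(u - 5)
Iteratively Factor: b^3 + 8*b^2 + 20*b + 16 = (b + 4)*(b^2 + 4*b + 4) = (b + 2)*(b + 4)*(b + 2)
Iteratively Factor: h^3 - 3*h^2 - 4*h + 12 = (h - 2)*(h^2 - h - 6) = (h - 2)*(h + 2)*(h - 3)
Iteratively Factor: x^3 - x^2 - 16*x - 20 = (x + 2)*(x^2 - 3*x - 10) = (x + 2)^2*(x - 5)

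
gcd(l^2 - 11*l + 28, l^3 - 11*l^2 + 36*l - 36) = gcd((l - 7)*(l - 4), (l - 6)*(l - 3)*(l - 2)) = 1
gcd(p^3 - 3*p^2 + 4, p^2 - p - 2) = p^2 - p - 2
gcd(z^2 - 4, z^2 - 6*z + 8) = z - 2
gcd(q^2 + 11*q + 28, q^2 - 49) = q + 7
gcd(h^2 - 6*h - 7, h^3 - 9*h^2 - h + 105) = h - 7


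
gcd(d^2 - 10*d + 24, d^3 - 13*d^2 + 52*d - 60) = d - 6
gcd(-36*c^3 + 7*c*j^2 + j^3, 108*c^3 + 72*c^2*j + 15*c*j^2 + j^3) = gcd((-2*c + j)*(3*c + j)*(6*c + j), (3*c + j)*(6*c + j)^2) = 18*c^2 + 9*c*j + j^2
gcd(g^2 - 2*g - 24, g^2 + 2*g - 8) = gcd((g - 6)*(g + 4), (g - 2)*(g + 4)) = g + 4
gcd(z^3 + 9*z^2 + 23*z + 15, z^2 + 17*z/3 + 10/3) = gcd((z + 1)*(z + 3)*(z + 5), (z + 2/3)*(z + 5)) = z + 5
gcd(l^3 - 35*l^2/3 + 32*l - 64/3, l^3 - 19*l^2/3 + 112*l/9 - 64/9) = l^2 - 11*l/3 + 8/3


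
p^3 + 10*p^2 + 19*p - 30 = (p - 1)*(p + 5)*(p + 6)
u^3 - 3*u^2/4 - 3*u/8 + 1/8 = (u - 1)*(u - 1/4)*(u + 1/2)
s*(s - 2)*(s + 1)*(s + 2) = s^4 + s^3 - 4*s^2 - 4*s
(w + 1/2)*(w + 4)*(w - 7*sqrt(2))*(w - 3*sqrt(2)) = w^4 - 10*sqrt(2)*w^3 + 9*w^3/2 - 45*sqrt(2)*w^2 + 44*w^2 - 20*sqrt(2)*w + 189*w + 84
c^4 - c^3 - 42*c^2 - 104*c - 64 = (c - 8)*(c + 1)*(c + 2)*(c + 4)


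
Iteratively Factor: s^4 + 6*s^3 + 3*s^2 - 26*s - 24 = (s + 4)*(s^3 + 2*s^2 - 5*s - 6) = (s - 2)*(s + 4)*(s^2 + 4*s + 3) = (s - 2)*(s + 1)*(s + 4)*(s + 3)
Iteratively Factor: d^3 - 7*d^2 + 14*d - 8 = (d - 2)*(d^2 - 5*d + 4) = (d - 4)*(d - 2)*(d - 1)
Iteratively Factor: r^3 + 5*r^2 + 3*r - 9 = (r + 3)*(r^2 + 2*r - 3) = (r - 1)*(r + 3)*(r + 3)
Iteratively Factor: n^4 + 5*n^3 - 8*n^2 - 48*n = (n - 3)*(n^3 + 8*n^2 + 16*n) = (n - 3)*(n + 4)*(n^2 + 4*n) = n*(n - 3)*(n + 4)*(n + 4)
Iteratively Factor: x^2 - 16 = (x - 4)*(x + 4)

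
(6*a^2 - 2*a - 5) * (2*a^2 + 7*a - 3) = 12*a^4 + 38*a^3 - 42*a^2 - 29*a + 15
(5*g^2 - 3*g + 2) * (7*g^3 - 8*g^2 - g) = 35*g^5 - 61*g^4 + 33*g^3 - 13*g^2 - 2*g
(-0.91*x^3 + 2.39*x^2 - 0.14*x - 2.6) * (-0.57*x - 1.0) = 0.5187*x^4 - 0.4523*x^3 - 2.3102*x^2 + 1.622*x + 2.6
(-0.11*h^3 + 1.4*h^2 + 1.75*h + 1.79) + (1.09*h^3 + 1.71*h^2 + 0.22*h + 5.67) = 0.98*h^3 + 3.11*h^2 + 1.97*h + 7.46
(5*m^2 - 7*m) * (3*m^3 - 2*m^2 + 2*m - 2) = 15*m^5 - 31*m^4 + 24*m^3 - 24*m^2 + 14*m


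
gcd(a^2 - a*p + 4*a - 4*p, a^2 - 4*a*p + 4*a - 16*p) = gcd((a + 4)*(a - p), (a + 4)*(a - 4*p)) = a + 4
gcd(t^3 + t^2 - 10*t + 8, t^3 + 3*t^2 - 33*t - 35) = 1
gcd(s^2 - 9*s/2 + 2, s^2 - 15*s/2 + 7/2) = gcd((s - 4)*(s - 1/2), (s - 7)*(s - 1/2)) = s - 1/2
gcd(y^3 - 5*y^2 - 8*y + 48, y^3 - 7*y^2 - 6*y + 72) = y^2 - y - 12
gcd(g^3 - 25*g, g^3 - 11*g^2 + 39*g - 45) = g - 5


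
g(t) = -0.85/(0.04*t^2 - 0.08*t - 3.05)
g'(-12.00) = -0.07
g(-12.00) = -0.23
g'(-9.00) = -0.82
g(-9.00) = -0.93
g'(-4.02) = -0.08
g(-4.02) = 0.41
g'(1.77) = 0.01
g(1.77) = 0.28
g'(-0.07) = -0.01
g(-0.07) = 0.28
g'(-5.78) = -0.29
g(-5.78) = 0.68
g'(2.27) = 0.01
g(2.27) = 0.28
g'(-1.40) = -0.02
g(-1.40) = 0.30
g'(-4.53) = -0.11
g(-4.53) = 0.46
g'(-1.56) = -0.02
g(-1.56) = 0.30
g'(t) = -0.85*(0.08 - 0.08*t)/(0.04*t^2 - 0.08*t - 3.05)^2 = 0.068*(t - 1)/(-0.04*t^2 + 0.08*t + 3.05)^2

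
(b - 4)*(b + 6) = b^2 + 2*b - 24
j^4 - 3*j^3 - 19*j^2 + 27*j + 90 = (j - 5)*(j - 3)*(j + 2)*(j + 3)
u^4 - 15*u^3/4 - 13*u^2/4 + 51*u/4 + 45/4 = (u - 3)^2*(u + 1)*(u + 5/4)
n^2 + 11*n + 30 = (n + 5)*(n + 6)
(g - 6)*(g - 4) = g^2 - 10*g + 24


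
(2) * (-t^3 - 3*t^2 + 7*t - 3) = -2*t^3 - 6*t^2 + 14*t - 6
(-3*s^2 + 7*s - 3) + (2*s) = -3*s^2 + 9*s - 3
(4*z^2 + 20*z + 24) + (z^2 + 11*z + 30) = 5*z^2 + 31*z + 54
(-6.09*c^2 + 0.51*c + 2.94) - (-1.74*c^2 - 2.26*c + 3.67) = -4.35*c^2 + 2.77*c - 0.73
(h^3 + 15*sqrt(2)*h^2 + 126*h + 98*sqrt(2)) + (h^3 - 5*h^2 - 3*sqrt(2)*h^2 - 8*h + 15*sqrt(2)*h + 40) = 2*h^3 - 5*h^2 + 12*sqrt(2)*h^2 + 15*sqrt(2)*h + 118*h + 40 + 98*sqrt(2)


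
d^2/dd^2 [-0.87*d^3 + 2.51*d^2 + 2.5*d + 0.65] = 5.02 - 5.22*d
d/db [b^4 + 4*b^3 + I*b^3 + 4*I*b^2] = b*(4*b^2 + 3*b*(4 + I) + 8*I)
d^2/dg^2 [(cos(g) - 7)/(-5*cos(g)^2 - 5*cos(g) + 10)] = (9*(1 - cos(2*g))^2*cos(g) - 29*(1 - cos(2*g))^2 + 45*cos(g) - 154*cos(2*g) - 3*cos(3*g) - 2*cos(5*g) + 114)/(20*(cos(g) - 1)^3*(cos(g) + 2)^3)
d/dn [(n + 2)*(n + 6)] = 2*n + 8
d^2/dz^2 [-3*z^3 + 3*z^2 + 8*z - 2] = 6 - 18*z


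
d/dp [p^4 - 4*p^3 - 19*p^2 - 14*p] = 4*p^3 - 12*p^2 - 38*p - 14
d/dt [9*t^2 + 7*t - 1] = 18*t + 7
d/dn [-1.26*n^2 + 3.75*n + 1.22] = 3.75 - 2.52*n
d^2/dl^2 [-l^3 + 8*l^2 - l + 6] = 16 - 6*l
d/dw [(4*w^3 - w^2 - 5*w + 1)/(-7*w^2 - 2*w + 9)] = (-28*w^4 - 16*w^3 + 75*w^2 - 4*w - 43)/(49*w^4 + 28*w^3 - 122*w^2 - 36*w + 81)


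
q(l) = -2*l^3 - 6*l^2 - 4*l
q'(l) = -6*l^2 - 12*l - 4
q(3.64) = -190.51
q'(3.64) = -127.18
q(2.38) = -70.47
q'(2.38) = -66.55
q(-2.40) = 2.69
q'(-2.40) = -9.76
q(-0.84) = 0.31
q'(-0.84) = 1.85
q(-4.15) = 56.21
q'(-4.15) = -57.54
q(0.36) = -2.31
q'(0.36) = -9.10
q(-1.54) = -0.77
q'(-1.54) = 0.25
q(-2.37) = 2.40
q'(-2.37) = -9.26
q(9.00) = -1980.00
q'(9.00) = -598.00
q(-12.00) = 2640.00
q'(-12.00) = -724.00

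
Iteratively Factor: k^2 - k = (k)*(k - 1)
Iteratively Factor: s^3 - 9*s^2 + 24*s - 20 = (s - 2)*(s^2 - 7*s + 10) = (s - 5)*(s - 2)*(s - 2)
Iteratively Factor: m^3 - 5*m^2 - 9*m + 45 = (m - 5)*(m^2 - 9) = (m - 5)*(m + 3)*(m - 3)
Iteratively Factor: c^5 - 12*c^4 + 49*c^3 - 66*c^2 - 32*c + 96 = (c - 4)*(c^4 - 8*c^3 + 17*c^2 + 2*c - 24) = (c - 4)*(c + 1)*(c^3 - 9*c^2 + 26*c - 24) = (c - 4)^2*(c + 1)*(c^2 - 5*c + 6) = (c - 4)^2*(c - 2)*(c + 1)*(c - 3)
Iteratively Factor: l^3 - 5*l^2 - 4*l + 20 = (l + 2)*(l^2 - 7*l + 10) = (l - 2)*(l + 2)*(l - 5)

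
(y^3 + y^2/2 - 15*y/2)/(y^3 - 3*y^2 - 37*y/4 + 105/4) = 2*y/(2*y - 7)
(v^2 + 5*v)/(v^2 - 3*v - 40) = v/(v - 8)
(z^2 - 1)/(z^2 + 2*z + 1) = (z - 1)/(z + 1)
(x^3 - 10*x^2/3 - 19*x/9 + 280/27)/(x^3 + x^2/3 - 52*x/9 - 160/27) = (3*x - 7)/(3*x + 4)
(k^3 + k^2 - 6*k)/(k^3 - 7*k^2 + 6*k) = (k^2 + k - 6)/(k^2 - 7*k + 6)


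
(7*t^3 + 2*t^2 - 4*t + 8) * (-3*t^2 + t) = -21*t^5 + t^4 + 14*t^3 - 28*t^2 + 8*t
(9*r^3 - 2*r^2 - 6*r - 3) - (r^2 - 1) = 9*r^3 - 3*r^2 - 6*r - 2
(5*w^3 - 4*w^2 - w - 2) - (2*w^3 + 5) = 3*w^3 - 4*w^2 - w - 7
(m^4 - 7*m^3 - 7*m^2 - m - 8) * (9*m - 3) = 9*m^5 - 66*m^4 - 42*m^3 + 12*m^2 - 69*m + 24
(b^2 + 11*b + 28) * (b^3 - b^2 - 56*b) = b^5 + 10*b^4 - 39*b^3 - 644*b^2 - 1568*b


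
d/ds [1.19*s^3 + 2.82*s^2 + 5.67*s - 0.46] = 3.57*s^2 + 5.64*s + 5.67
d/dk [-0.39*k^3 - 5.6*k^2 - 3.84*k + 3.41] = -1.17*k^2 - 11.2*k - 3.84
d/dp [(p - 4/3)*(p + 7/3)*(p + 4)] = 3*p^2 + 10*p + 8/9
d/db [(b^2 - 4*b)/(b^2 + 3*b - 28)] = 7/(b^2 + 14*b + 49)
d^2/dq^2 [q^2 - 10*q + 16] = 2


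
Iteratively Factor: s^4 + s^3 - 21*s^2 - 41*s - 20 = (s + 4)*(s^3 - 3*s^2 - 9*s - 5) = (s + 1)*(s + 4)*(s^2 - 4*s - 5) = (s + 1)^2*(s + 4)*(s - 5)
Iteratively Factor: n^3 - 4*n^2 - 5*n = (n - 5)*(n^2 + n) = n*(n - 5)*(n + 1)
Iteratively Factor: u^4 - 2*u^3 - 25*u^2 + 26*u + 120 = (u + 2)*(u^3 - 4*u^2 - 17*u + 60) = (u + 2)*(u + 4)*(u^2 - 8*u + 15) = (u - 5)*(u + 2)*(u + 4)*(u - 3)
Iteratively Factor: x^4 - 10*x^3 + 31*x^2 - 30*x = (x - 2)*(x^3 - 8*x^2 + 15*x) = (x - 5)*(x - 2)*(x^2 - 3*x) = x*(x - 5)*(x - 2)*(x - 3)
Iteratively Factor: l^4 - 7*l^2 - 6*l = (l - 3)*(l^3 + 3*l^2 + 2*l) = (l - 3)*(l + 1)*(l^2 + 2*l) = (l - 3)*(l + 1)*(l + 2)*(l)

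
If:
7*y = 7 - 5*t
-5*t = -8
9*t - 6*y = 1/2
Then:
No Solution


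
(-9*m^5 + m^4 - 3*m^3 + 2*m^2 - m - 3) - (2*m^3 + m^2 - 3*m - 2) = -9*m^5 + m^4 - 5*m^3 + m^2 + 2*m - 1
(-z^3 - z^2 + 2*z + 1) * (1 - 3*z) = 3*z^4 + 2*z^3 - 7*z^2 - z + 1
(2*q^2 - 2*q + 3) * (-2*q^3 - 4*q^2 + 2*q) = -4*q^5 - 4*q^4 + 6*q^3 - 16*q^2 + 6*q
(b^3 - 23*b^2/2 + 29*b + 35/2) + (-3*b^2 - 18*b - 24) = b^3 - 29*b^2/2 + 11*b - 13/2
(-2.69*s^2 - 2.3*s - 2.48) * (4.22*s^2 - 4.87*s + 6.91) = -11.3518*s^4 + 3.3943*s^3 - 17.8525*s^2 - 3.8154*s - 17.1368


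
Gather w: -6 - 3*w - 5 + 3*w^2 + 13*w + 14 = 3*w^2 + 10*w + 3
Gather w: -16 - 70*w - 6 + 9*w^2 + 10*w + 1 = 9*w^2 - 60*w - 21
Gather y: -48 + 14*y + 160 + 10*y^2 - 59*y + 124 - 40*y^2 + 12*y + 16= -30*y^2 - 33*y + 252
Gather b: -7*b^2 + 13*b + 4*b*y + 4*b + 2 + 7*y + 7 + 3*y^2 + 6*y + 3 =-7*b^2 + b*(4*y + 17) + 3*y^2 + 13*y + 12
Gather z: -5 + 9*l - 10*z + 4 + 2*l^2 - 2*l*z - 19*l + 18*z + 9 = 2*l^2 - 10*l + z*(8 - 2*l) + 8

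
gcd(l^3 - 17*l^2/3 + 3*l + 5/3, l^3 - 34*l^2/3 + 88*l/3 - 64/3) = 1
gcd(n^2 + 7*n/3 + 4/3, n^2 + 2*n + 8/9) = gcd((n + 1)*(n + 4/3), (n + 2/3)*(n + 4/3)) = n + 4/3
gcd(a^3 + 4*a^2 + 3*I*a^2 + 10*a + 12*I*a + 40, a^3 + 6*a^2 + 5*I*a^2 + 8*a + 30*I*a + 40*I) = a^2 + a*(4 + 5*I) + 20*I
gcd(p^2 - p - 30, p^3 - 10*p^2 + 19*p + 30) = p - 6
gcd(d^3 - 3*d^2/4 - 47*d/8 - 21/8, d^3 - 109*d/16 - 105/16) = d^2 - 5*d/4 - 21/4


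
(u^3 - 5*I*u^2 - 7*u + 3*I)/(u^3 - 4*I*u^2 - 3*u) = (u - I)/u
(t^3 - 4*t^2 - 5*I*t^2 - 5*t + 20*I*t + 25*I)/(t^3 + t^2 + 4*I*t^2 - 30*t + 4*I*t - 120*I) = (t^2 + t*(1 - 5*I) - 5*I)/(t^2 + t*(6 + 4*I) + 24*I)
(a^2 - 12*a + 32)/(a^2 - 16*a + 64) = (a - 4)/(a - 8)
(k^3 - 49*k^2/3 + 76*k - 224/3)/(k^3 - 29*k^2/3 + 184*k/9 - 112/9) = 3*(k - 8)/(3*k - 4)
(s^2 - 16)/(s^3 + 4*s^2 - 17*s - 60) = (s + 4)/(s^2 + 8*s + 15)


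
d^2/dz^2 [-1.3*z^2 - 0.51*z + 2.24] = -2.60000000000000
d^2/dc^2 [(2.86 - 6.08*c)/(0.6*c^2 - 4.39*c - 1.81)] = ((1.2*c - 4.39)*(2.4*c - 8.78)*(6.08*c - 2.86) + (21.888*c - 56.8144)*(-0.6*c^2 + 4.39*c + 1.81))/(-0.6*c^2 + 4.39*c + 1.81)^3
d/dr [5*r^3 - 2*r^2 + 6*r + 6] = 15*r^2 - 4*r + 6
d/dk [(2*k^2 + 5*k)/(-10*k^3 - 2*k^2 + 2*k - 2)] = (k*(2*k + 5)*(15*k^2 + 2*k - 1) - (4*k + 5)*(5*k^3 + k^2 - k + 1))/(2*(5*k^3 + k^2 - k + 1)^2)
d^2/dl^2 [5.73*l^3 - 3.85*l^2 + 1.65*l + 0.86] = 34.38*l - 7.7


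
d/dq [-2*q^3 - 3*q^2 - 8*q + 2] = -6*q^2 - 6*q - 8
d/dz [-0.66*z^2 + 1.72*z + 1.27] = 1.72 - 1.32*z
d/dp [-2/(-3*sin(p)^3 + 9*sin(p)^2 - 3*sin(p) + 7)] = 6*(-3*sin(p)^2 + 6*sin(p) - 1)*cos(p)/(3*sin(p)^3 - 9*sin(p)^2 + 3*sin(p) - 7)^2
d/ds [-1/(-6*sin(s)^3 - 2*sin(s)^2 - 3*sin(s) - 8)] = (-4*sin(s) + 9*cos(2*s) - 12)*cos(s)/(6*sin(s)^3 + 2*sin(s)^2 + 3*sin(s) + 8)^2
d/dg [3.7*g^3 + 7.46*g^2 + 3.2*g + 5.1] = 11.1*g^2 + 14.92*g + 3.2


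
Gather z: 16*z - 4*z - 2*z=10*z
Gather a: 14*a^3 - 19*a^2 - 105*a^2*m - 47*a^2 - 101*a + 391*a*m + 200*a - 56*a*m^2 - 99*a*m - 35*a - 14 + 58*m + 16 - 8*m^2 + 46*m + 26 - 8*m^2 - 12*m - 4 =14*a^3 + a^2*(-105*m - 66) + a*(-56*m^2 + 292*m + 64) - 16*m^2 + 92*m + 24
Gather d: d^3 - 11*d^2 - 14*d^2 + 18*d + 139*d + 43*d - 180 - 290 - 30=d^3 - 25*d^2 + 200*d - 500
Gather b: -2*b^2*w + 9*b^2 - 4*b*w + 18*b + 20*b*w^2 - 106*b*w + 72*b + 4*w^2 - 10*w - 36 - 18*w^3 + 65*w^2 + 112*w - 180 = b^2*(9 - 2*w) + b*(20*w^2 - 110*w + 90) - 18*w^3 + 69*w^2 + 102*w - 216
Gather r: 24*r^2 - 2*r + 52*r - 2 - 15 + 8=24*r^2 + 50*r - 9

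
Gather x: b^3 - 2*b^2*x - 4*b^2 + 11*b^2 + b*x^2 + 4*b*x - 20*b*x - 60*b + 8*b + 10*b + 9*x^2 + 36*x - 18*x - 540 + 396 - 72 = b^3 + 7*b^2 - 42*b + x^2*(b + 9) + x*(-2*b^2 - 16*b + 18) - 216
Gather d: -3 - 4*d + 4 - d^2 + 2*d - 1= -d^2 - 2*d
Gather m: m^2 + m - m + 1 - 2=m^2 - 1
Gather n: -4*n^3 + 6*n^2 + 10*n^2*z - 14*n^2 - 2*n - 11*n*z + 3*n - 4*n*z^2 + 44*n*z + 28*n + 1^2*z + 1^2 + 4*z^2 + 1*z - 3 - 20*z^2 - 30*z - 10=-4*n^3 + n^2*(10*z - 8) + n*(-4*z^2 + 33*z + 29) - 16*z^2 - 28*z - 12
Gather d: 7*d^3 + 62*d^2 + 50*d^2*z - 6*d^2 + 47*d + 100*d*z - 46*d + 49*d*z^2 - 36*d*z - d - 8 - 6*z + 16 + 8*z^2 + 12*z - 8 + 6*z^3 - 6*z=7*d^3 + d^2*(50*z + 56) + d*(49*z^2 + 64*z) + 6*z^3 + 8*z^2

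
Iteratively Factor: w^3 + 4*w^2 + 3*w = (w + 1)*(w^2 + 3*w) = w*(w + 1)*(w + 3)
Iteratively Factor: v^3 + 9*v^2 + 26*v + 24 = (v + 4)*(v^2 + 5*v + 6) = (v + 3)*(v + 4)*(v + 2)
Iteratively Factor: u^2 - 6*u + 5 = (u - 1)*(u - 5)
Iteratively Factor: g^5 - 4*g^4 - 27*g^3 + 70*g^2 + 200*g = (g - 5)*(g^4 + g^3 - 22*g^2 - 40*g) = (g - 5)*(g + 4)*(g^3 - 3*g^2 - 10*g) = (g - 5)*(g + 2)*(g + 4)*(g^2 - 5*g) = g*(g - 5)*(g + 2)*(g + 4)*(g - 5)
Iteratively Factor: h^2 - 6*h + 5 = (h - 5)*(h - 1)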